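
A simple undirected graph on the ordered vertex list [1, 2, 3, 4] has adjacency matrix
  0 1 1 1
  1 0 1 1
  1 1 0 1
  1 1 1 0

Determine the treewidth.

A width-3 tree decomposition is:
Bags: B1 = {1, 2, 3, 4}
Tree: (single bag)
A single bag containing all 4 vertices is trivially a valid decomposition of width 3. For the lower bound, the 4 vertices {1, 2, 3, 4} are pairwise adjacent, and any tree decomposition puts a clique entirely inside one bag — forcing width ≥ 3. Therefore the treewidth is 3.

3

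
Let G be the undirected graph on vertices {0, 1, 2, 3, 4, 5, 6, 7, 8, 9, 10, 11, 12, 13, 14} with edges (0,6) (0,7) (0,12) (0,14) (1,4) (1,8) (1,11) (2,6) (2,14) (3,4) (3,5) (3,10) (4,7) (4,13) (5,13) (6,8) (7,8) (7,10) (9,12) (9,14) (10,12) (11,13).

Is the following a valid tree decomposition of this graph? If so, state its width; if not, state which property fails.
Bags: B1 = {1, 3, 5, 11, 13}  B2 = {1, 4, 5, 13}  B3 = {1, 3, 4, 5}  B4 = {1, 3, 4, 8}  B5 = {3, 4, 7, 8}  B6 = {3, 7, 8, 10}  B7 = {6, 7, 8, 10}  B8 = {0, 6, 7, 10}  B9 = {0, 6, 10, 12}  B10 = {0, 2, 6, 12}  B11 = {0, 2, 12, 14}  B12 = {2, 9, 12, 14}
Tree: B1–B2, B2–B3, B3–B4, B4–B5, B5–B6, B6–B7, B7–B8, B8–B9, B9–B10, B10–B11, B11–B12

A tree decomposition must satisfy three properties: every vertex lies in some bag; for every edge, both endpoints lie together in some bag; and for every vertex, the bags containing it form a connected subtree. Here bags containing vertex 3 are not connected in the tree, so the decomposition is invalid.

No — bags containing vertex 3 are not connected in the tree.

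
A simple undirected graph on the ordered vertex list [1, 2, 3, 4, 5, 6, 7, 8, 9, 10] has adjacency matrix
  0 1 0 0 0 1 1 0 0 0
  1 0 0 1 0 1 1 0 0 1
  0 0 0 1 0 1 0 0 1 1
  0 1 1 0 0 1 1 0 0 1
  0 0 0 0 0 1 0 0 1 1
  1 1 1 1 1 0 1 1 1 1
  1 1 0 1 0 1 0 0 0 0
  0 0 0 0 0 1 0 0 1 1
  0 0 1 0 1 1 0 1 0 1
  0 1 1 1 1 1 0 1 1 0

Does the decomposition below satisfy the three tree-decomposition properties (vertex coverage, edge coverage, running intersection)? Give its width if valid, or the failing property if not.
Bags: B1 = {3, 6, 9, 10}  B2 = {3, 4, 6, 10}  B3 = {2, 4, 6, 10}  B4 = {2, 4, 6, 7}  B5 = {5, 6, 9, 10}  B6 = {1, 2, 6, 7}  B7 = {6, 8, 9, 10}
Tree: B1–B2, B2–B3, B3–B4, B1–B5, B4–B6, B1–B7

Every vertex of G appears in some bag (union = {1, 2, 3, 4, 5, 6, 7, 8, 9, 10}); every edge is covered by a bag; and for each vertex v the set of bags containing v is connected in the bag tree. The decomposition is therefore valid. The largest bag has 4 vertices, so the width is 3.

Yes; width 3.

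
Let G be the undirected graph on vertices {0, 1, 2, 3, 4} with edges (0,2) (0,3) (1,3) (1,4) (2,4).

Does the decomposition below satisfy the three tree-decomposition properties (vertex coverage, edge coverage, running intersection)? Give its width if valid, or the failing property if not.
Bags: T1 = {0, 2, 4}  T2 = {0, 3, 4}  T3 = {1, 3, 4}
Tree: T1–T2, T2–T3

Every vertex of G appears in some bag (union = {0, 1, 2, 3, 4}); every edge is covered by a bag; and for each vertex v the set of bags containing v is connected in the bag tree. The decomposition is therefore valid. The largest bag has 3 vertices, so the width is 2.

Yes; width 2.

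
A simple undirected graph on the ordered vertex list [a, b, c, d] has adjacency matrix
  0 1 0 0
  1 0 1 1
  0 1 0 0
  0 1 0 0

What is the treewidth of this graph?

1

A width-1 tree decomposition is:
Bags: B1 = {a, b}  B2 = {b, d}  B3 = {b, c}
Tree: B1–B2, B1–B3
Each bag holds 2 vertices, so the decomposition has width 1, which upper-bounds the treewidth. G has an edge, so its treewidth is at least 1. Therefore the treewidth is 1.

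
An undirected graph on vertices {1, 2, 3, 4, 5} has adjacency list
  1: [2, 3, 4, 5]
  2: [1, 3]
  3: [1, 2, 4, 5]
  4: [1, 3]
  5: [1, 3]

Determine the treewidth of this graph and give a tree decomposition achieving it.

The largest bag has 3 vertices, giving width 2; this decomposition certifies tw(G) ≤ 2. Conversely, {1, 2, 3} is a clique of size 3, and the vertices of any clique must share a bag in every tree decomposition; so some bag has ≥ 3 vertices and tw(G) ≥ 2. Therefore the treewidth is 2.

Treewidth 2.
Bags: B1 = {1, 3, 5}  B2 = {1, 3, 4}  B3 = {1, 2, 3}
Tree: B1–B2, B2–B3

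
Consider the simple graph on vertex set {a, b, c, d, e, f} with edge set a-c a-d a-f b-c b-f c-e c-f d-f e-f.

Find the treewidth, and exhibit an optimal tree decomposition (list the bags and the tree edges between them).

Treewidth 2.
Bags: B1 = {c, e, f}  B2 = {a, c, f}  B3 = {b, c, f}  B4 = {a, d, f}
Tree: B1–B2, B1–B3, B2–B4

Every bag has size at most 3, so the width is 3 − 1 = 2 and tw(G) ≤ 2. For the lower bound, the 3 vertices {a, d, f} are pairwise adjacent, and any tree decomposition puts a clique entirely inside one bag — forcing width ≥ 2. Combining the bounds, tw(G) = 2.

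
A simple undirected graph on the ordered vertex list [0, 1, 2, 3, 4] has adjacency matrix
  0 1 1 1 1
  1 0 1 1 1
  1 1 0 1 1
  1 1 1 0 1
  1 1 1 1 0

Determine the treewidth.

4

A width-4 tree decomposition is:
Bags: B1 = {0, 1, 2, 3, 4}
Tree: (single bag)
A single bag containing all 5 vertices is trivially a valid decomposition of width 4. For the lower bound, the 5 vertices {0, 1, 2, 3, 4} are pairwise adjacent, and any tree decomposition puts a clique entirely inside one bag — forcing width ≥ 4. Therefore the treewidth is 4.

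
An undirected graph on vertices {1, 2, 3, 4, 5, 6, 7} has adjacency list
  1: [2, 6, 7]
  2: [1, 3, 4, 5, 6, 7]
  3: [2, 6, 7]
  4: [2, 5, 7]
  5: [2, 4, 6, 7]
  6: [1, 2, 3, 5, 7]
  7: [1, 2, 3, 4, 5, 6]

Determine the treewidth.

3

A width-3 tree decomposition is:
Bags: B1 = {1, 2, 6, 7}  B2 = {2, 3, 6, 7}  B3 = {2, 5, 6, 7}  B4 = {2, 4, 5, 7}
Tree: B1–B2, B1–B3, B3–B4
Each bag holds 4 vertices, so the decomposition has width 3, which upper-bounds the treewidth. Conversely, {2, 4, 5, 7} is a clique of size 4, and the vertices of any clique must share a bag in every tree decomposition; so some bag has ≥ 4 vertices and tw(G) ≥ 3. Hence tw(G) = 3 exactly.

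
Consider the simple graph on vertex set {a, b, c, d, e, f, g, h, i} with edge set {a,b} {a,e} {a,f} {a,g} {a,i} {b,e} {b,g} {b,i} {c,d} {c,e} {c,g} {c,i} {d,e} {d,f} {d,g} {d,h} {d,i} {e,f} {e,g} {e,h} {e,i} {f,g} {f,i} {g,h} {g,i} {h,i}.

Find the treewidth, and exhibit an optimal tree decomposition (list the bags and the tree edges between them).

The largest bag has 5 vertices, giving width 4; this decomposition certifies tw(G) ≤ 4. For the lower bound, the 5 vertices {d, e, g, h, i} are pairwise adjacent, and any tree decomposition puts a clique entirely inside one bag — forcing width ≥ 4. Hence tw(G) = 4 exactly.

Treewidth 4.
One optimal decomposition is:
Bags: B1 = {a, e, f, g, i}  B2 = {d, e, f, g, i}  B3 = {c, d, e, g, i}  B4 = {d, e, g, h, i}  B5 = {a, b, e, g, i}
Tree: B1–B2, B2–B3, B3–B4, B1–B5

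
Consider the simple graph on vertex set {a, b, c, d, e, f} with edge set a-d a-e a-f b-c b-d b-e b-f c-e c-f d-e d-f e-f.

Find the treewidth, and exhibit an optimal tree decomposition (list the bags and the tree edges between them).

Treewidth 3.
One such decomposition:
Bags: B1 = {a, d, e, f}  B2 = {b, d, e, f}  B3 = {b, c, e, f}
Tree: B1–B2, B2–B3

Every bag has size at most 4, so the width is 4 − 1 = 3 and tw(G) ≤ 3. Conversely, {a, d, e, f} is a clique of size 4, and the vertices of any clique must share a bag in every tree decomposition; so some bag has ≥ 4 vertices and tw(G) ≥ 3. The upper and lower bounds meet at 3, so that is the treewidth.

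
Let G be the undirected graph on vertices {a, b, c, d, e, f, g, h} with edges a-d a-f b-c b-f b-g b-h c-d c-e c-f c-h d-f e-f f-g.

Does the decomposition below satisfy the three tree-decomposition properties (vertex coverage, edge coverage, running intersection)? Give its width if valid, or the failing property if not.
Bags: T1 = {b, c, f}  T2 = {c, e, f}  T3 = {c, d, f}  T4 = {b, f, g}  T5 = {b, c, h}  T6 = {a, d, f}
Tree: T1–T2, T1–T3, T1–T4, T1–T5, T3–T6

Every vertex of G appears in some bag (union = {a, b, c, d, e, f, g, h}); every edge is covered by a bag; and for each vertex v the set of bags containing v is connected in the bag tree. The decomposition is therefore valid. The largest bag has 3 vertices, so the width is 2.

Yes; width 2.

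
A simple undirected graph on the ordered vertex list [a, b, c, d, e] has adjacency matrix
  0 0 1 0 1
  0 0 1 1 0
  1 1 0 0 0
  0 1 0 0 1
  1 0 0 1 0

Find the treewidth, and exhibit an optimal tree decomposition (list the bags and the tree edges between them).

Treewidth 2.
Bags: B1 = {b, c, d}  B2 = {c, d, e}  B3 = {a, c, e}
Tree: B1–B2, B2–B3

Each bag holds 3 vertices, so the decomposition has width 2, which upper-bounds the treewidth. For the lower bound, G contains the cycle c–b–d–e–a–c, so G is not a forest; only forests have treewidth ≤ 1, hence tw(G) ≥ 2. Therefore the treewidth is 2.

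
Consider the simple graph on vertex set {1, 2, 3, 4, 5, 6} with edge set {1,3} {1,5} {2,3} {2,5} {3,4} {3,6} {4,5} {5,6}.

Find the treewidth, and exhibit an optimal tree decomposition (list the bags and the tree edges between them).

Treewidth 2.
Bags: B1 = {3, 5, 6}  B2 = {3, 4, 5}  B3 = {2, 3, 5}  B4 = {1, 3, 5}
Tree: B1–B2, B2–B3, B3–B4

The largest bag has 3 vertices, giving width 2; this decomposition certifies tw(G) ≤ 2. For the lower bound, G contains the cycle 3–6–5–4–3, so G is not a forest; only forests have treewidth ≤ 1, hence tw(G) ≥ 2. The upper and lower bounds meet at 2, so that is the treewidth.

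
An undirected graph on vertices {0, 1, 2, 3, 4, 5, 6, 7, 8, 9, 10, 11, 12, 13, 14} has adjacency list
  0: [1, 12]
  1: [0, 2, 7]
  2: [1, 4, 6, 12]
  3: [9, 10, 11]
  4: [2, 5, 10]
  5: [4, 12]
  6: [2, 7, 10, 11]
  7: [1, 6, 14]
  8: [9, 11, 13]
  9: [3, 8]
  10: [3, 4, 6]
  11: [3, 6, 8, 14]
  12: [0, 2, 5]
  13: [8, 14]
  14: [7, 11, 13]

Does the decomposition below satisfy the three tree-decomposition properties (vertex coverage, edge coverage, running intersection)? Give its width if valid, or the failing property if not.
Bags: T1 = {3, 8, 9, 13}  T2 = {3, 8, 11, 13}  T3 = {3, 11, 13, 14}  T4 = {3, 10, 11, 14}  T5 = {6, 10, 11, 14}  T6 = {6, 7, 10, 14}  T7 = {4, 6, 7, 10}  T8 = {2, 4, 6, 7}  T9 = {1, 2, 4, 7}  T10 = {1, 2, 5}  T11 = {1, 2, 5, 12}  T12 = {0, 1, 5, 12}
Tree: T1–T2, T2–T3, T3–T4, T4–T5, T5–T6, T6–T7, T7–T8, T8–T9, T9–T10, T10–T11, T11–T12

No — edge (4,5) lies in no bag.

A tree decomposition must satisfy three properties: every vertex lies in some bag; for every edge, both endpoints lie together in some bag; and for every vertex, the bags containing it form a connected subtree. Here edge (4,5) lies in no bag, so the decomposition is invalid.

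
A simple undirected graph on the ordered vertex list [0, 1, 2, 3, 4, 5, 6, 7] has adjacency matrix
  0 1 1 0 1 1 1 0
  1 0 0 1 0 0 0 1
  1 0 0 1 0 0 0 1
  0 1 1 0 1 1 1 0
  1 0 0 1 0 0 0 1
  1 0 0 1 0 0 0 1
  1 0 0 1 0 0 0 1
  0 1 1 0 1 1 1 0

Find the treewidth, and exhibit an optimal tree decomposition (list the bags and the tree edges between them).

Treewidth 3.
One optimal decomposition is:
Bags: B1 = {0, 1, 3, 7}  B2 = {0, 2, 3, 7}  B3 = {0, 3, 4, 7}  B4 = {0, 3, 6, 7}  B5 = {0, 3, 5, 7}
Tree: B1–B2, B2–B3, B3–B4, B4–B5

Every bag has size at most 4, so the width is 4 − 1 = 3 and tw(G) ≤ 3. For the lower bound: the 4 vertex sets {0,1}, {2,3}, {7}, {4} are disjoint, each induces a connected subgraph, and every pair is joined by at least one edge of G. Contracting each set to a single vertex therefore yields K_{4} as a minor, and since treewidth is minor-monotone, tw(G) ≥ tw(K_{4}) = 3. Combining the bounds, tw(G) = 3.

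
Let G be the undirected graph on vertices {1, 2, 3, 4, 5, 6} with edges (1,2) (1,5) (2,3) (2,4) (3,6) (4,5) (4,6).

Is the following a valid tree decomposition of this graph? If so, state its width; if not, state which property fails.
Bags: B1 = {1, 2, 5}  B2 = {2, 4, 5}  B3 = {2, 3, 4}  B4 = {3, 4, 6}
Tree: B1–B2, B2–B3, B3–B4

Yes; width 2.

Checking the three conditions: (i) the bags cover all of {1, 2, 3, 4, 5, 6}; (ii) for each edge, some bag contains both endpoints; (iii) the bags containing any fixed vertex form a subtree. All hold, so the decomposition is valid with width 3 − 1 = 2.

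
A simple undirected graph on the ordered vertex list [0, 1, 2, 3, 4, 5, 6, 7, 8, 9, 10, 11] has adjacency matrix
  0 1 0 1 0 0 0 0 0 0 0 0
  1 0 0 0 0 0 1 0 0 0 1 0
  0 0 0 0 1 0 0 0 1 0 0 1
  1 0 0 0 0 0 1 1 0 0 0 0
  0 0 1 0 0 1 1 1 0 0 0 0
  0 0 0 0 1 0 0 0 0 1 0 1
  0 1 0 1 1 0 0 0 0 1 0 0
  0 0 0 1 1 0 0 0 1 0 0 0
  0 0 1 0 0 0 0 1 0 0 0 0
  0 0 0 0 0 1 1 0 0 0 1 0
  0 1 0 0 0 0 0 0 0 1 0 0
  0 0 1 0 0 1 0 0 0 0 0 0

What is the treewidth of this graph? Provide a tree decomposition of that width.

Treewidth 3.
Bags: B1 = {2, 5, 8, 11}  B2 = {2, 4, 5, 8}  B3 = {4, 5, 7, 8}  B4 = {4, 5, 7, 9}  B5 = {4, 6, 7, 9}  B6 = {3, 6, 7, 9}  B7 = {3, 6, 9, 10}  B8 = {1, 3, 6, 10}  B9 = {0, 1, 3, 10}
Tree: B1–B2, B2–B3, B3–B4, B4–B5, B5–B6, B6–B7, B7–B8, B8–B9

The largest bag has 4 vertices, giving width 3; this decomposition certifies tw(G) ≤ 3. For the lower bound: the 4 vertex sets {2,8,11}, {5}, {4}, {3,6,7,9} are disjoint, each induces a connected subgraph, and every pair is joined by at least one edge of G. Contracting each set to a single vertex therefore yields K_{4} as a minor, and since treewidth is minor-monotone, tw(G) ≥ tw(K_{4}) = 3. The upper and lower bounds meet at 3, so that is the treewidth.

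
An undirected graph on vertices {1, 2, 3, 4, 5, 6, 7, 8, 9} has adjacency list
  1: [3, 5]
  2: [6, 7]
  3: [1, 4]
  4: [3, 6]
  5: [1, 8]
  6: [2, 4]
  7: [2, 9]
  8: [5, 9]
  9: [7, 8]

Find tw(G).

A width-2 tree decomposition is:
Bags: B1 = {1, 3, 5}  B2 = {3, 5, 8}  B3 = {3, 8, 9}  B4 = {3, 7, 9}  B5 = {2, 3, 7}  B6 = {2, 3, 6}  B7 = {3, 4, 6}
Tree: B1–B2, B2–B3, B3–B4, B4–B5, B5–B6, B6–B7
Every bag has size at most 3, so the width is 3 − 1 = 2 and tw(G) ≤ 2. For the lower bound, G contains the cycle 3–1–5–8–9–7–2–6–4–3, so G is not a forest; only forests have treewidth ≤ 1, hence tw(G) ≥ 2. Combining the bounds, tw(G) = 2.

2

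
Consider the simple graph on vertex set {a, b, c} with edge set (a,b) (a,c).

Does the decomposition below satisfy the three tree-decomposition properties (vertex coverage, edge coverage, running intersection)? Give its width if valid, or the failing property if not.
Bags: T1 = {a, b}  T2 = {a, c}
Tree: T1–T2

Vertex coverage: the bags together contain {a, b, c}, the full vertex set. Edge coverage: each edge of G has both endpoints in at least one bag. Running intersection: for every vertex, the bags containing it form a connected subtree. All three properties hold, so this is a valid tree decomposition of width max|bag| − 1 = 1, and hence tw(G) ≤ 1.

Yes; width 1.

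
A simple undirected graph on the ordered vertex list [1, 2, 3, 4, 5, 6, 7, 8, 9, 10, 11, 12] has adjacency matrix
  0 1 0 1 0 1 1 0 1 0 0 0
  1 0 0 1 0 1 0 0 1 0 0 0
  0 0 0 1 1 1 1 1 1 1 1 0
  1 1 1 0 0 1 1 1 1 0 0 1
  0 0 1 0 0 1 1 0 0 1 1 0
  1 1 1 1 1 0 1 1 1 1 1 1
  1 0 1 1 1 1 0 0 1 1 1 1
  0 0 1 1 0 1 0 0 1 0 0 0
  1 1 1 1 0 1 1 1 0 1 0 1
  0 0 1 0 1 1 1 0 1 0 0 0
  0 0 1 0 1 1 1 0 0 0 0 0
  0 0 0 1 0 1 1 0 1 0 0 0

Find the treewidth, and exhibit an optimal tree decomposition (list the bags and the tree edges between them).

Treewidth 4.
One such decomposition:
Bags: B1 = {3, 4, 6, 7, 9}  B2 = {1, 4, 6, 7, 9}  B3 = {4, 6, 7, 9, 12}  B4 = {3, 6, 7, 9, 10}  B5 = {3, 5, 6, 7, 10}  B6 = {1, 2, 4, 6, 9}  B7 = {3, 4, 6, 8, 9}  B8 = {3, 5, 6, 7, 11}
Tree: B1–B2, B1–B3, B1–B4, B4–B5, B2–B6, B1–B7, B5–B8

The largest bag has 5 vertices, giving width 4; this decomposition certifies tw(G) ≤ 4. On the other hand G contains the 5-clique {3, 4, 6, 8, 9}. A clique must lie in a single bag of any decomposition, so no decomposition can have width below 4. Therefore the treewidth is 4.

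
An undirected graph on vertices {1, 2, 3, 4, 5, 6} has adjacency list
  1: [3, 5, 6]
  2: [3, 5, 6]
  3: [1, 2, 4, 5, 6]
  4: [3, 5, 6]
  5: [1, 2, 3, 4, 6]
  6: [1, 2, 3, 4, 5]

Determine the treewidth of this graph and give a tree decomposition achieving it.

The largest bag has 4 vertices, giving width 3; this decomposition certifies tw(G) ≤ 3. For the lower bound, the 4 vertices {1, 3, 5, 6} are pairwise adjacent, and any tree decomposition puts a clique entirely inside one bag — forcing width ≥ 3. Hence tw(G) = 3 exactly.

Treewidth 3.
One optimal decomposition is:
Bags: B1 = {2, 3, 5, 6}  B2 = {1, 3, 5, 6}  B3 = {3, 4, 5, 6}
Tree: B1–B2, B1–B3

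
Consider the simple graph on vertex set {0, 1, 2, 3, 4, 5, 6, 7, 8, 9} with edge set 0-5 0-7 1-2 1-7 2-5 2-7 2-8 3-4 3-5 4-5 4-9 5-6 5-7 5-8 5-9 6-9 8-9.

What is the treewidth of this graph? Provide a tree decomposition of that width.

Every bag has size at most 3, so the width is 3 − 1 = 2 and tw(G) ≤ 2. Conversely, {1, 2, 7} is a clique of size 3, and the vertices of any clique must share a bag in every tree decomposition; so some bag has ≥ 3 vertices and tw(G) ≥ 2. Hence tw(G) = 2 exactly.

Treewidth 2.
Bags: B1 = {2, 5, 8}  B2 = {5, 8, 9}  B3 = {2, 5, 7}  B4 = {4, 5, 9}  B5 = {0, 5, 7}  B6 = {5, 6, 9}  B7 = {1, 2, 7}  B8 = {3, 4, 5}
Tree: B1–B2, B1–B3, B2–B4, B3–B5, B4–B6, B3–B7, B4–B8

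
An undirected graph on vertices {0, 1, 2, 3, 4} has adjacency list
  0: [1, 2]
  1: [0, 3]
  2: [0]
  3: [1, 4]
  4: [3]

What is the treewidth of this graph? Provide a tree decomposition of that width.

Every bag has size at most 2, so the width is 2 − 1 = 1 and tw(G) ≤ 1. G has an edge, so its treewidth is at least 1. Combining the bounds, tw(G) = 1.

Treewidth 1.
Bags: B1 = {0, 2}  B2 = {0, 1}  B3 = {1, 3}  B4 = {3, 4}
Tree: B1–B2, B2–B3, B3–B4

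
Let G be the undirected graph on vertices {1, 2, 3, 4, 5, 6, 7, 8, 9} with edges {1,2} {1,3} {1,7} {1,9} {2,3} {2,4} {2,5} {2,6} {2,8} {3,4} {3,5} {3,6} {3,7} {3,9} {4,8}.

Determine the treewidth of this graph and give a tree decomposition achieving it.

Treewidth 2.
One such decomposition:
Bags: B1 = {2, 3, 4}  B2 = {2, 3, 6}  B3 = {1, 2, 3}  B4 = {1, 3, 7}  B5 = {2, 4, 8}  B6 = {2, 3, 5}  B7 = {1, 3, 9}
Tree: B1–B2, B2–B3, B3–B4, B1–B5, B3–B6, B3–B7

Every bag has size at most 3, so the width is 3 − 1 = 2 and tw(G) ≤ 2. Conversely, {2, 4, 8} is a clique of size 3, and the vertices of any clique must share a bag in every tree decomposition; so some bag has ≥ 3 vertices and tw(G) ≥ 2. Hence tw(G) = 2 exactly.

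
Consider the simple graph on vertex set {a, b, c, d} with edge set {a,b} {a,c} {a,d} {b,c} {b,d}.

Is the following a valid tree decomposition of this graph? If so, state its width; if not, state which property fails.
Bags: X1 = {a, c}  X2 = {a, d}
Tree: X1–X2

No — vertex b appears in no bag.

A tree decomposition must satisfy three properties: every vertex lies in some bag; for every edge, both endpoints lie together in some bag; and for every vertex, the bags containing it form a connected subtree. Here vertex b appears in no bag, so the decomposition is invalid.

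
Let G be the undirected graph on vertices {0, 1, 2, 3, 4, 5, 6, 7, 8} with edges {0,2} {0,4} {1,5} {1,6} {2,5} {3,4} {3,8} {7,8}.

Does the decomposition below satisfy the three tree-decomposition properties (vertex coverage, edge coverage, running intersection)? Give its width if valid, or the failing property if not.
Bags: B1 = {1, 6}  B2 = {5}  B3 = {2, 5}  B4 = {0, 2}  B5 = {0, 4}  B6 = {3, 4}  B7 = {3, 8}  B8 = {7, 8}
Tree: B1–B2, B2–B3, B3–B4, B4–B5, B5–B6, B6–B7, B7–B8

A tree decomposition must satisfy three properties: every vertex lies in some bag; for every edge, both endpoints lie together in some bag; and for every vertex, the bags containing it form a connected subtree. Here edge (1,5) lies in no bag, so the decomposition is invalid.

No — edge (1,5) lies in no bag.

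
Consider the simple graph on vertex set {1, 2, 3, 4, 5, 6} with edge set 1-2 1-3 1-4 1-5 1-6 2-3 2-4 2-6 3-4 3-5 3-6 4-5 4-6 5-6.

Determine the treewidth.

A width-4 tree decomposition is:
Bags: B1 = {1, 2, 3, 4, 6}  B2 = {1, 3, 4, 5, 6}
Tree: B1–B2
Each bag holds 5 vertices, so the decomposition has width 4, which upper-bounds the treewidth. Conversely, {1, 2, 3, 4, 6} is a clique of size 5, and the vertices of any clique must share a bag in every tree decomposition; so some bag has ≥ 5 vertices and tw(G) ≥ 4. Therefore the treewidth is 4.

4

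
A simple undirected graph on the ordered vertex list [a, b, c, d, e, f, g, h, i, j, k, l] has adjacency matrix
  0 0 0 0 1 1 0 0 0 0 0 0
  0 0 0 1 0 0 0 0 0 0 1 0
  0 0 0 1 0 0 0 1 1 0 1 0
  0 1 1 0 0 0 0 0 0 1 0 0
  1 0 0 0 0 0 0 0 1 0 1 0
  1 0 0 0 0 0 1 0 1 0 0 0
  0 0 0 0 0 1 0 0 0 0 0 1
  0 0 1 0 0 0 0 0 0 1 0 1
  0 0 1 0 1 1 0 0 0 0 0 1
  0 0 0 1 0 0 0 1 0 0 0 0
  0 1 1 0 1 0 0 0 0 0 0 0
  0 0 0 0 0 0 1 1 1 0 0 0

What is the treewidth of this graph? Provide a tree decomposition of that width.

Treewidth 3.
One optimal decomposition is:
Bags: B1 = {a, f, g, l}  B2 = {a, f, i, l}  B3 = {a, e, i, l}  B4 = {e, h, i, l}  B5 = {c, e, h, i}  B6 = {c, e, h, k}  B7 = {c, h, j, k}  B8 = {c, d, j, k}  B9 = {b, d, j, k}
Tree: B1–B2, B2–B3, B3–B4, B4–B5, B5–B6, B6–B7, B7–B8, B8–B9

Each bag holds 4 vertices, so the decomposition has width 3, which upper-bounds the treewidth. For the lower bound: the 4 vertex sets {a,f,g}, {l}, {i}, {c,e,h,k} are disjoint, each induces a connected subgraph, and every pair is joined by at least one edge of G. Contracting each set to a single vertex therefore yields K_{4} as a minor, and since treewidth is minor-monotone, tw(G) ≥ tw(K_{4}) = 3. Combining the bounds, tw(G) = 3.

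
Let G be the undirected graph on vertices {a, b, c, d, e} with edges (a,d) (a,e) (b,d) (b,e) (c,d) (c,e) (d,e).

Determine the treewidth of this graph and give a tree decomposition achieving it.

Every bag has size at most 3, so the width is 3 − 1 = 2 and tw(G) ≤ 2. For the lower bound, the 3 vertices {c, d, e} are pairwise adjacent, and any tree decomposition puts a clique entirely inside one bag — forcing width ≥ 2. Combining the bounds, tw(G) = 2.

Treewidth 2.
One such decomposition:
Bags: B1 = {a, d, e}  B2 = {c, d, e}  B3 = {b, d, e}
Tree: B1–B2, B2–B3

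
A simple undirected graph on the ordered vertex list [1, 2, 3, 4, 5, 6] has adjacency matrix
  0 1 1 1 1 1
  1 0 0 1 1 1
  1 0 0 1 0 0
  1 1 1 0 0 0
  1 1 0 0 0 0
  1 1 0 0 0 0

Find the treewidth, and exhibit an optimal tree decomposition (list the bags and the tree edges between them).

Every bag has size at most 3, so the width is 3 − 1 = 2 and tw(G) ≤ 2. For the lower bound, the 3 vertices {1, 2, 4} are pairwise adjacent, and any tree decomposition puts a clique entirely inside one bag — forcing width ≥ 2. Therefore the treewidth is 2.

Treewidth 2.
Bags: B1 = {1, 2, 6}  B2 = {1, 2, 5}  B3 = {1, 2, 4}  B4 = {1, 3, 4}
Tree: B1–B2, B2–B3, B3–B4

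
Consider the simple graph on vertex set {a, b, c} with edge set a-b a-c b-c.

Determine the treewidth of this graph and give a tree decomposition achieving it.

With just one bag of size 3, the width is 3 − 1 = 2, so tw(G) ≤ 2. For the lower bound, the 3 vertices {a, b, c} are pairwise adjacent, and any tree decomposition puts a clique entirely inside one bag — forcing width ≥ 2. The upper and lower bounds meet at 2, so that is the treewidth.

Treewidth 2.
One optimal decomposition is:
Bags: B1 = {a, b, c}
Tree: (single bag)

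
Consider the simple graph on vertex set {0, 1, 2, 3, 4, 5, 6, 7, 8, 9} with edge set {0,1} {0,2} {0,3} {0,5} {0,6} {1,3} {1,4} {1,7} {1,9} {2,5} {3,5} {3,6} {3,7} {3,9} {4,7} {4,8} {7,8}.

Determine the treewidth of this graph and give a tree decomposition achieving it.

Each bag holds 3 vertices, so the decomposition has width 2, which upper-bounds the treewidth. Conversely, {4, 7, 8} is a clique of size 3, and the vertices of any clique must share a bag in every tree decomposition; so some bag has ≥ 3 vertices and tw(G) ≥ 2. Hence tw(G) = 2 exactly.

Treewidth 2.
Bags: B1 = {0, 3, 5}  B2 = {0, 1, 3}  B3 = {1, 3, 7}  B4 = {1, 3, 9}  B5 = {0, 2, 5}  B6 = {1, 4, 7}  B7 = {0, 3, 6}  B8 = {4, 7, 8}
Tree: B1–B2, B2–B3, B2–B4, B1–B5, B3–B6, B2–B7, B6–B8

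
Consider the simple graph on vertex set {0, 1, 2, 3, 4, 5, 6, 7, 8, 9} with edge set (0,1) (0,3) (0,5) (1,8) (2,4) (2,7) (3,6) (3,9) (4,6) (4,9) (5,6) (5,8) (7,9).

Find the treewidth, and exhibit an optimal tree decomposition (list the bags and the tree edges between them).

Treewidth 2.
One optimal decomposition is:
Bags: B1 = {0, 1, 8}  B2 = {0, 5, 8}  B3 = {0, 3, 5}  B4 = {3, 5, 6}  B5 = {3, 6, 9}  B6 = {4, 6, 9}  B7 = {4, 7, 9}  B8 = {2, 4, 7}
Tree: B1–B2, B2–B3, B3–B4, B4–B5, B5–B6, B6–B7, B7–B8

Every bag has size at most 3, so the width is 3 − 1 = 2 and tw(G) ≤ 2. The edges 1–8–5–0–1 form a cycle, so G is not a tree and its treewidth is at least 2. Hence tw(G) = 2 exactly.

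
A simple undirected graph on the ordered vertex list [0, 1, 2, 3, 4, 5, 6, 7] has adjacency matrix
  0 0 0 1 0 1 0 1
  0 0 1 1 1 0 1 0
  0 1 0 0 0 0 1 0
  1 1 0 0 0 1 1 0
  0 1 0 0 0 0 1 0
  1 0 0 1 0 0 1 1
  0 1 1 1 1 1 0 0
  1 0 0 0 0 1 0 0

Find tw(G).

A width-2 tree decomposition is:
Bags: B1 = {1, 3, 6}  B2 = {3, 5, 6}  B3 = {0, 3, 5}  B4 = {1, 2, 6}  B5 = {1, 4, 6}  B6 = {0, 5, 7}
Tree: B1–B2, B2–B3, B1–B4, B4–B5, B3–B6
Each bag holds 3 vertices, so the decomposition has width 2, which upper-bounds the treewidth. For the lower bound, the 3 vertices {0, 3, 5} are pairwise adjacent, and any tree decomposition puts a clique entirely inside one bag — forcing width ≥ 2. Combining the bounds, tw(G) = 2.

2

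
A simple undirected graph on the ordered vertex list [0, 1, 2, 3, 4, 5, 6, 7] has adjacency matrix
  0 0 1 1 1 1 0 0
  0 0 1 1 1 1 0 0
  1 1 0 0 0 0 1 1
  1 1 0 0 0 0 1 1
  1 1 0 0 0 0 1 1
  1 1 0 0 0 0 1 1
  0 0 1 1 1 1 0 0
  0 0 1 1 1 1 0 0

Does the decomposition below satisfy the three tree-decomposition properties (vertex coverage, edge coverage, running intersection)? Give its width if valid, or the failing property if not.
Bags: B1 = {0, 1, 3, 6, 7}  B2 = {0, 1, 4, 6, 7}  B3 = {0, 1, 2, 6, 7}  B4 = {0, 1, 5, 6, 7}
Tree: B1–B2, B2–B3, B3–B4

Yes; width 4.

Checking the three conditions: (i) the bags cover all of {0, 1, 2, 3, 4, 5, 6, 7}; (ii) for each edge, some bag contains both endpoints; (iii) the bags containing any fixed vertex form a subtree. All hold, so the decomposition is valid with width 5 − 1 = 4.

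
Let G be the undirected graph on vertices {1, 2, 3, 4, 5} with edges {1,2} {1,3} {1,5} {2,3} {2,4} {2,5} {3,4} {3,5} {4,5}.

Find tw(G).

A width-3 tree decomposition is:
Bags: B1 = {2, 3, 4, 5}  B2 = {1, 2, 3, 5}
Tree: B1–B2
Each bag holds 4 vertices, so the decomposition has width 3, which upper-bounds the treewidth. On the other hand G contains the 4-clique {1, 2, 3, 5}. A clique must lie in a single bag of any decomposition, so no decomposition can have width below 3. Therefore the treewidth is 3.

3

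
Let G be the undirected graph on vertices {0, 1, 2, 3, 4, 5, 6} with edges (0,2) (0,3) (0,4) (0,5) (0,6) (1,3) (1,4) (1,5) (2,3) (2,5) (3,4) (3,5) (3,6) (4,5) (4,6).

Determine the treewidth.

A width-3 tree decomposition is:
Bags: B1 = {0, 3, 4, 5}  B2 = {0, 2, 3, 5}  B3 = {1, 3, 4, 5}  B4 = {0, 3, 4, 6}
Tree: B1–B2, B1–B3, B1–B4
Each bag holds 4 vertices, so the decomposition has width 3, which upper-bounds the treewidth. On the other hand G contains the 4-clique {0, 2, 3, 5}. A clique must lie in a single bag of any decomposition, so no decomposition can have width below 3. Hence tw(G) = 3 exactly.

3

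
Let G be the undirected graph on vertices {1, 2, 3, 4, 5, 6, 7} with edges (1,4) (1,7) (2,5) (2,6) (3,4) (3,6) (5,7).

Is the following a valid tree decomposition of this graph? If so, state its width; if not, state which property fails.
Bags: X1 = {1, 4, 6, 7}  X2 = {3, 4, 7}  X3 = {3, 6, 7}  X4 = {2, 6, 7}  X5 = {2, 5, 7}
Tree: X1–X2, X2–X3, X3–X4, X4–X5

A tree decomposition must satisfy three properties: every vertex lies in some bag; for every edge, both endpoints lie together in some bag; and for every vertex, the bags containing it form a connected subtree. Here bags containing vertex 6 are not connected in the tree, so the decomposition is invalid.

No — bags containing vertex 6 are not connected in the tree.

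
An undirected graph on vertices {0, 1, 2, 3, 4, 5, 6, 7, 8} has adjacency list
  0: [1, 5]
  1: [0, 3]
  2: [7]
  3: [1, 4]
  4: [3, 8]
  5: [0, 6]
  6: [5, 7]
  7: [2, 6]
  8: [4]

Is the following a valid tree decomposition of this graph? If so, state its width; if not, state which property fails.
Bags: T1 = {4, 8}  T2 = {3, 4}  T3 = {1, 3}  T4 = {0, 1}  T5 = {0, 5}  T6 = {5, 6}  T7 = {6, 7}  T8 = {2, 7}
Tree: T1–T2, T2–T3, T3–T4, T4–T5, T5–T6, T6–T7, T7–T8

Yes; width 1.

Every vertex of G appears in some bag (union = {0, 1, 2, 3, 4, 5, 6, 7, 8}); every edge is covered by a bag; and for each vertex v the set of bags containing v is connected in the bag tree. The decomposition is therefore valid. The largest bag has 2 vertices, so the width is 1.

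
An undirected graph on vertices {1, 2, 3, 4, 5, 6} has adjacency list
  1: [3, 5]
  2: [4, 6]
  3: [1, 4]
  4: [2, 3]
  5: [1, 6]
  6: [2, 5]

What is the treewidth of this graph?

2

A width-2 tree decomposition is:
Bags: B1 = {2, 5, 6}  B2 = {1, 2, 5}  B3 = {1, 2, 3}  B4 = {2, 3, 4}
Tree: B1–B2, B2–B3, B3–B4
Each bag holds 3 vertices, so the decomposition has width 2, which upper-bounds the treewidth. The edges 2–6–5–1–3–4–2 form a cycle, so G is not a tree and its treewidth is at least 2. Hence tw(G) = 2 exactly.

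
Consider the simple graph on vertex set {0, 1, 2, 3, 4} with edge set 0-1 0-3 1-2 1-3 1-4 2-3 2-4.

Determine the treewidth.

2

A width-2 tree decomposition is:
Bags: B1 = {1, 2, 3}  B2 = {1, 2, 4}  B3 = {0, 1, 3}
Tree: B1–B2, B1–B3
The largest bag has 3 vertices, giving width 2; this decomposition certifies tw(G) ≤ 2. For the lower bound, the 3 vertices {0, 1, 3} are pairwise adjacent, and any tree decomposition puts a clique entirely inside one bag — forcing width ≥ 2. The upper and lower bounds meet at 2, so that is the treewidth.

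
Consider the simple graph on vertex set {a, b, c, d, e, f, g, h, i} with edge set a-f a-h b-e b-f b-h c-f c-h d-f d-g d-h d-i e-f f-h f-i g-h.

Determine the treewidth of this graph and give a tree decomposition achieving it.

The largest bag has 3 vertices, giving width 2; this decomposition certifies tw(G) ≤ 2. On the other hand G contains the 3-clique {d, g, h}. A clique must lie in a single bag of any decomposition, so no decomposition can have width below 2. Combining the bounds, tw(G) = 2.

Treewidth 2.
Bags: B1 = {d, f, h}  B2 = {d, g, h}  B3 = {b, f, h}  B4 = {b, e, f}  B5 = {d, f, i}  B6 = {a, f, h}  B7 = {c, f, h}
Tree: B1–B2, B1–B3, B3–B4, B1–B5, B1–B6, B6–B7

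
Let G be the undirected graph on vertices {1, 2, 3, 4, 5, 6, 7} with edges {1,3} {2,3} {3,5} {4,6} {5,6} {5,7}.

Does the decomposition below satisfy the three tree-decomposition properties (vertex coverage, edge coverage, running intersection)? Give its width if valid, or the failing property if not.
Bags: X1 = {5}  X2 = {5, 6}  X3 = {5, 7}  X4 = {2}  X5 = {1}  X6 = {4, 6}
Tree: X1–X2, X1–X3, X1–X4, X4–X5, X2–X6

A tree decomposition must satisfy three properties: every vertex lies in some bag; for every edge, both endpoints lie together in some bag; and for every vertex, the bags containing it form a connected subtree. Here vertex 3 appears in no bag, so the decomposition is invalid.

No — vertex 3 appears in no bag.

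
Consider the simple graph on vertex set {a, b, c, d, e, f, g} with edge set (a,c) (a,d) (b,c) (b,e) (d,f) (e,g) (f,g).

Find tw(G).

2

A width-2 tree decomposition is:
Bags: B1 = {a, c, d}  B2 = {b, c, d}  B3 = {b, d, e}  B4 = {d, e, g}  B5 = {d, f, g}
Tree: B1–B2, B2–B3, B3–B4, B4–B5
Each bag holds 3 vertices, so the decomposition has width 2, which upper-bounds the treewidth. Since d–a–c–b–e–g–f–d is a cycle in G, G is not acyclic. Forests are exactly the graphs of treewidth ≤ 1, so tw(G) ≥ 2. Therefore the treewidth is 2.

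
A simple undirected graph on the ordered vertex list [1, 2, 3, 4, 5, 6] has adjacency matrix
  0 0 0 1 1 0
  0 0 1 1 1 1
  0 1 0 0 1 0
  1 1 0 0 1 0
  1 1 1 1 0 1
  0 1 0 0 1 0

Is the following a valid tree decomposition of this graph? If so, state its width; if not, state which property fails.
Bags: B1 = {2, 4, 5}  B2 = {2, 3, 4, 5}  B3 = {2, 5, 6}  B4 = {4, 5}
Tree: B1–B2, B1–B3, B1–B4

A tree decomposition must satisfy three properties: every vertex lies in some bag; for every edge, both endpoints lie together in some bag; and for every vertex, the bags containing it form a connected subtree. Here vertex 1 appears in no bag, so the decomposition is invalid.

No — vertex 1 appears in no bag.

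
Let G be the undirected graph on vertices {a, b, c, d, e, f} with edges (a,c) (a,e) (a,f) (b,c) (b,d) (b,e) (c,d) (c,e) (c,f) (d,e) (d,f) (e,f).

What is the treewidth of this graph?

3

A width-3 tree decomposition is:
Bags: B1 = {a, c, e, f}  B2 = {c, d, e, f}  B3 = {b, c, d, e}
Tree: B1–B2, B2–B3
Each bag holds 4 vertices, so the decomposition has width 3, which upper-bounds the treewidth. On the other hand G contains the 4-clique {c, d, e, f}. A clique must lie in a single bag of any decomposition, so no decomposition can have width below 3. The upper and lower bounds meet at 3, so that is the treewidth.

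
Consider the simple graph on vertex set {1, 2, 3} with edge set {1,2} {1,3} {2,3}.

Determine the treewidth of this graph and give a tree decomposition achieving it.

Treewidth 2.
One such decomposition:
Bags: B1 = {1, 2, 3}
Tree: (single bag)

With just one bag of size 3, the width is 3 − 1 = 2, so tw(G) ≤ 2. Conversely, {1, 2, 3} is a clique of size 3, and the vertices of any clique must share a bag in every tree decomposition; so some bag has ≥ 3 vertices and tw(G) ≥ 2. The upper and lower bounds meet at 2, so that is the treewidth.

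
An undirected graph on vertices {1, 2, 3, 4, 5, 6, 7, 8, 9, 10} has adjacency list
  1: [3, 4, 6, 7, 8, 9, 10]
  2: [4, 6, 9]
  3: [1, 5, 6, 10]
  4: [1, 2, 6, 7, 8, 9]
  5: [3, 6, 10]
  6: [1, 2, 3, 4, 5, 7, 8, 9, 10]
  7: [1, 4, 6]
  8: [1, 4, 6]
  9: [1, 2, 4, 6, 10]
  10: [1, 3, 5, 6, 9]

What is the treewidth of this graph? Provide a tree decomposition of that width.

Every bag has size at most 4, so the width is 4 − 1 = 3 and tw(G) ≤ 3. On the other hand G contains the 4-clique {1, 6, 9, 10}. A clique must lie in a single bag of any decomposition, so no decomposition can have width below 3. Hence tw(G) = 3 exactly.

Treewidth 3.
One optimal decomposition is:
Bags: B1 = {2, 4, 6, 9}  B2 = {1, 4, 6, 9}  B3 = {1, 4, 6, 8}  B4 = {1, 6, 9, 10}  B5 = {1, 3, 6, 10}  B6 = {3, 5, 6, 10}  B7 = {1, 4, 6, 7}
Tree: B1–B2, B2–B3, B2–B4, B4–B5, B5–B6, B3–B7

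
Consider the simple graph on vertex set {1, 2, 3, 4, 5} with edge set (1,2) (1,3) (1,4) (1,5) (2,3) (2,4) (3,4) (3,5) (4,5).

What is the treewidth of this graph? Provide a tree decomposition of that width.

The largest bag has 4 vertices, giving width 3; this decomposition certifies tw(G) ≤ 3. For the lower bound, the 4 vertices {1, 2, 3, 4} are pairwise adjacent, and any tree decomposition puts a clique entirely inside one bag — forcing width ≥ 3. Combining the bounds, tw(G) = 3.

Treewidth 3.
One such decomposition:
Bags: B1 = {1, 2, 3, 4}  B2 = {1, 3, 4, 5}
Tree: B1–B2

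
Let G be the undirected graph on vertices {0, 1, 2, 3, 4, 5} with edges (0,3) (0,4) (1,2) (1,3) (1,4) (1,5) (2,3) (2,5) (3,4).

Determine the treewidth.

2

A width-2 tree decomposition is:
Bags: B1 = {1, 3, 4}  B2 = {0, 3, 4}  B3 = {1, 2, 3}  B4 = {1, 2, 5}
Tree: B1–B2, B1–B3, B3–B4
Each bag holds 3 vertices, so the decomposition has width 2, which upper-bounds the treewidth. Conversely, {0, 3, 4} is a clique of size 3, and the vertices of any clique must share a bag in every tree decomposition; so some bag has ≥ 3 vertices and tw(G) ≥ 2. Combining the bounds, tw(G) = 2.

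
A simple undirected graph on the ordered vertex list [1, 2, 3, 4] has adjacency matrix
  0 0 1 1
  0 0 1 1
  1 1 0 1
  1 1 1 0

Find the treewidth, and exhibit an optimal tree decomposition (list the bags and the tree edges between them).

Treewidth 2.
Bags: B1 = {2, 3, 4}  B2 = {1, 3, 4}
Tree: B1–B2

Each bag holds 3 vertices, so the decomposition has width 2, which upper-bounds the treewidth. On the other hand G contains the 3-clique {1, 3, 4}. A clique must lie in a single bag of any decomposition, so no decomposition can have width below 2. The upper and lower bounds meet at 2, so that is the treewidth.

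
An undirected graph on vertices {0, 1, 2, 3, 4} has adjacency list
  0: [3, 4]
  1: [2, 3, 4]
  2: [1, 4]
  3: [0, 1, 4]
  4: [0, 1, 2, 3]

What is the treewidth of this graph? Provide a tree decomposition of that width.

The largest bag has 3 vertices, giving width 2; this decomposition certifies tw(G) ≤ 2. For the lower bound, the 3 vertices {0, 3, 4} are pairwise adjacent, and any tree decomposition puts a clique entirely inside one bag — forcing width ≥ 2. Therefore the treewidth is 2.

Treewidth 2.
One such decomposition:
Bags: B1 = {1, 3, 4}  B2 = {0, 3, 4}  B3 = {1, 2, 4}
Tree: B1–B2, B1–B3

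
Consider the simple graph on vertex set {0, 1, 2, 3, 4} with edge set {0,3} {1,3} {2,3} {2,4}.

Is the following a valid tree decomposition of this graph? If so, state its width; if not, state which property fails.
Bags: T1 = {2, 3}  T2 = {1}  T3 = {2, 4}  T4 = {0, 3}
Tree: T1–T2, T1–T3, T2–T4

A tree decomposition must satisfy three properties: every vertex lies in some bag; for every edge, both endpoints lie together in some bag; and for every vertex, the bags containing it form a connected subtree. Here edge (3,1) lies in no bag, so the decomposition is invalid.

No — edge (3,1) lies in no bag.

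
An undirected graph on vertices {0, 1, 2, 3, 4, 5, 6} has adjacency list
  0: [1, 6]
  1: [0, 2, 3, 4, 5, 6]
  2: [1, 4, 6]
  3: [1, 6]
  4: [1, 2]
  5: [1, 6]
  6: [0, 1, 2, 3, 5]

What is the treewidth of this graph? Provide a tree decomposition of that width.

Treewidth 2.
One optimal decomposition is:
Bags: B1 = {1, 2, 6}  B2 = {0, 1, 6}  B3 = {1, 3, 6}  B4 = {1, 5, 6}  B5 = {1, 2, 4}
Tree: B1–B2, B2–B3, B2–B4, B1–B5

Each bag holds 3 vertices, so the decomposition has width 2, which upper-bounds the treewidth. Conversely, {1, 2, 4} is a clique of size 3, and the vertices of any clique must share a bag in every tree decomposition; so some bag has ≥ 3 vertices and tw(G) ≥ 2. Therefore the treewidth is 2.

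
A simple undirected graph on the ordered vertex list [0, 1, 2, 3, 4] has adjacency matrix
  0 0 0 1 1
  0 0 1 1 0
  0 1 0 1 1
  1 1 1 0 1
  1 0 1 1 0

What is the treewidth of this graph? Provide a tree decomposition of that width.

Treewidth 2.
One such decomposition:
Bags: B1 = {0, 3, 4}  B2 = {2, 3, 4}  B3 = {1, 2, 3}
Tree: B1–B2, B2–B3

The largest bag has 3 vertices, giving width 2; this decomposition certifies tw(G) ≤ 2. Conversely, {0, 3, 4} is a clique of size 3, and the vertices of any clique must share a bag in every tree decomposition; so some bag has ≥ 3 vertices and tw(G) ≥ 2. Hence tw(G) = 2 exactly.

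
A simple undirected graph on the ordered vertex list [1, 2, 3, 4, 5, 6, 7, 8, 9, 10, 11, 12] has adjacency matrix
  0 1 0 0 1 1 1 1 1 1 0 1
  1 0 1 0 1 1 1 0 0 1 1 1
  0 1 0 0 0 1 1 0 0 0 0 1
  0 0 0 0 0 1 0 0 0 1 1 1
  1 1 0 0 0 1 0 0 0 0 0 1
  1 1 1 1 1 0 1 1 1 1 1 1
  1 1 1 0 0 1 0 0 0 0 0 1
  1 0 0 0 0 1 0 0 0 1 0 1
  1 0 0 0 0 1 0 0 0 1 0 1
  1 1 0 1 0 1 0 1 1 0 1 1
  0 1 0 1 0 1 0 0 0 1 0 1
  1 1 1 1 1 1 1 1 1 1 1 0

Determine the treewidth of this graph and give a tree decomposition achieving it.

The largest bag has 5 vertices, giving width 4; this decomposition certifies tw(G) ≤ 4. On the other hand G contains the 5-clique {2, 6, 10, 11, 12}. A clique must lie in a single bag of any decomposition, so no decomposition can have width below 4. The upper and lower bounds meet at 4, so that is the treewidth.

Treewidth 4.
One such decomposition:
Bags: B1 = {1, 2, 6, 10, 12}  B2 = {1, 6, 9, 10, 12}  B3 = {1, 2, 6, 7, 12}  B4 = {2, 6, 10, 11, 12}  B5 = {4, 6, 10, 11, 12}  B6 = {1, 2, 5, 6, 12}  B7 = {2, 3, 6, 7, 12}  B8 = {1, 6, 8, 10, 12}
Tree: B1–B2, B1–B3, B1–B4, B4–B5, B1–B6, B3–B7, B2–B8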